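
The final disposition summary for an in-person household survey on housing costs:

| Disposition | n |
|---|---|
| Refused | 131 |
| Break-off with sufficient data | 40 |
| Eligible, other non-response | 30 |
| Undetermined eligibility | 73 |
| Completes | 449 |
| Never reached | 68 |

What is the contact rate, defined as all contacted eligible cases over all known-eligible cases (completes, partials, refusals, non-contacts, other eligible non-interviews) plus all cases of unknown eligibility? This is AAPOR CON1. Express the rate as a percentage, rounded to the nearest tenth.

82.2%

Numerator → 449 + 40 + 131 + 30 = 650
Denom → 449 + 40 + 131 + 68 + 30 + 73 = 791
CON1 = 650 / 791 = 0.8217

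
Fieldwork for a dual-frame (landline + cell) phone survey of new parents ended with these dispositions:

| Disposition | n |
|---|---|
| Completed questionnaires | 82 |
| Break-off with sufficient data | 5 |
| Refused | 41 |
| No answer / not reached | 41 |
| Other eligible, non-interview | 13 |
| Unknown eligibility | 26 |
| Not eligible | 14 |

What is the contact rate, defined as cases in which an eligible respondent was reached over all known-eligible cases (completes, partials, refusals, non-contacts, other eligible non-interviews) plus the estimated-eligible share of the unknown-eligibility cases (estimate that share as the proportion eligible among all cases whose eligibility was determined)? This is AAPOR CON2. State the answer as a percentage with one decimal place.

Numerator: 82 + 5 + 41 + 13 = 141
Determined eligible: 82 + 5 + 41 + 41 + 13 = 182
e = 182 / (182 + 14) = 182 / 196 = 0.9286
e × U: 0.9286 × 26 = 24.14
Denom: 182 + 24.14 = 206.14
CON2 = 141 / 206.14 = 0.6840

68.4%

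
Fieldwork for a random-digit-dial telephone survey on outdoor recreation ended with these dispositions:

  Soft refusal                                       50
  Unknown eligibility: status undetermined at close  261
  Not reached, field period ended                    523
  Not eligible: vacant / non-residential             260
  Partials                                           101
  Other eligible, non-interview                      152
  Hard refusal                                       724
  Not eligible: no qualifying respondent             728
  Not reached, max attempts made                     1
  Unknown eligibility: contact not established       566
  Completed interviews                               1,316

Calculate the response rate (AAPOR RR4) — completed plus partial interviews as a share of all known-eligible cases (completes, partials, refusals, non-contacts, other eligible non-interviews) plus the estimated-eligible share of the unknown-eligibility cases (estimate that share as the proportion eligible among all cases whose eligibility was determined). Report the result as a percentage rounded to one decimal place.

40.7%

Refusals = 724 + 50 = 774
No contact after all attempts = 523 + 1 = 524
Unknown if eligible = 566 + 261 = 827
Screened out, ineligible = 728 + 260 = 988
Numerator: 1316 + 101 = 1417
Determined eligible: 1316 + 101 + 774 + 524 + 152 = 2867
e = 2867 / (2867 + 988) = 2867 / 3855 = 0.7437
Eligible share of unknowns: 0.7437 × 827 = 615.04
Denominator: 2867 + 615.04 = 3482.04
RR4 = 1417 / 3482.04 = 0.4069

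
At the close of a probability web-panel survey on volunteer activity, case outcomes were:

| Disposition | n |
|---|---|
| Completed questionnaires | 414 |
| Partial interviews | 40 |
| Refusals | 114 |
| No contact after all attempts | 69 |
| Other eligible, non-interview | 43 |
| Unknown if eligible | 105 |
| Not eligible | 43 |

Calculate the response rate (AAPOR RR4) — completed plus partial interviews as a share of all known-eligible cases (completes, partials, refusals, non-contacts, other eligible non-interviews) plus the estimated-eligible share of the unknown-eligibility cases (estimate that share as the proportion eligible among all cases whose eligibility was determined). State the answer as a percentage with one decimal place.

58.3%

Num → 414 + 40 = 454
Determined eligible → 414 + 40 + 114 + 69 + 43 = 680
e = 680 / (680 + 43) = 680 / 723 = 0.9405
e × U → 0.9405 × 105 = 98.75
Denominator → 680 + 98.75 = 778.75
RR4 = 454 / 778.75 = 0.5830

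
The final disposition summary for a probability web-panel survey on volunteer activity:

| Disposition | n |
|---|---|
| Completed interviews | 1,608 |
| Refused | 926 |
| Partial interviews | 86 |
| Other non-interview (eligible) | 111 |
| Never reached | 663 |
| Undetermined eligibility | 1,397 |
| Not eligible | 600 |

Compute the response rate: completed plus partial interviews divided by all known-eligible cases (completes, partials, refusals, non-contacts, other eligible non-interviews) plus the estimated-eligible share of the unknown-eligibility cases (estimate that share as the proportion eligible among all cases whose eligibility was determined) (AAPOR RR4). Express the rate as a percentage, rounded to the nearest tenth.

37.0%

Top = 1608 + 86 = 1694
Known eligible = 1608 + 86 + 926 + 663 + 111 = 3394
e = 3394 / (3394 + 600) = 3394 / 3994 = 0.8498
Estimated eligible among unknowns = 0.8498 × 1397 = 1187.17
Base = 3394 + 1187.17 = 4581.17
RR4 = 1694 / 4581.17 = 0.3698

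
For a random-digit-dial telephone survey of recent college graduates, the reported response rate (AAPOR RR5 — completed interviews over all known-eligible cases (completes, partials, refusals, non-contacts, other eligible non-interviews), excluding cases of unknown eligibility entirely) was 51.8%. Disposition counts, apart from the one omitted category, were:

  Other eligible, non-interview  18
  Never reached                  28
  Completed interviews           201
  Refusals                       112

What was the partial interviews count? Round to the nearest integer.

29

RR5 = 201 / D = 0.518
D = 201 / 0.518 = 388.0
Remaining denominator categories sum to 359
partial interviews = 388.0 − 359 ≈ 29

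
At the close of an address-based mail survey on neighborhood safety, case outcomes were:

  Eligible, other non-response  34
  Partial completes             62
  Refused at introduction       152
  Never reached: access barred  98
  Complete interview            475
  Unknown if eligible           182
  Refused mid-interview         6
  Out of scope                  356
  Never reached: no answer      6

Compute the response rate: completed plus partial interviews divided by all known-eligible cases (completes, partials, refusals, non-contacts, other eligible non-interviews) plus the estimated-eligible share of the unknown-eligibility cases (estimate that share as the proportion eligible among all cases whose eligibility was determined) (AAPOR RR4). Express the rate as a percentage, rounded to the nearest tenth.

Refusals = 152 + 6 = 158
Non-contacts = 6 + 98 = 104
Numerator: 475 + 62 = 537
Eligible (known): 475 + 62 + 158 + 104 + 34 = 833
e = 833 / (833 + 356) = 833 / 1189 = 0.7006
Estimated eligible among unknowns: 0.7006 × 182 = 127.51
Base: 833 + 127.51 = 960.51
RR4 = 537 / 960.51 = 0.5591

55.9%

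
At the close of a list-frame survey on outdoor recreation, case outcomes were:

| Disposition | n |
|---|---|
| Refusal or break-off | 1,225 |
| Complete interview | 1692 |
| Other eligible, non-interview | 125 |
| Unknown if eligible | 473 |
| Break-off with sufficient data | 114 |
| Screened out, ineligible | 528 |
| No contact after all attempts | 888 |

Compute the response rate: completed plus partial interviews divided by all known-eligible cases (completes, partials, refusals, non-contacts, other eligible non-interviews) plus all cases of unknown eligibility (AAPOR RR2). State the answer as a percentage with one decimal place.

Numerator = 1692 + 114 = 1806
Base = 1692 + 114 + 1225 + 888 + 125 + 473 = 4517
RR2 = 1806 / 4517 = 0.3998

40.0%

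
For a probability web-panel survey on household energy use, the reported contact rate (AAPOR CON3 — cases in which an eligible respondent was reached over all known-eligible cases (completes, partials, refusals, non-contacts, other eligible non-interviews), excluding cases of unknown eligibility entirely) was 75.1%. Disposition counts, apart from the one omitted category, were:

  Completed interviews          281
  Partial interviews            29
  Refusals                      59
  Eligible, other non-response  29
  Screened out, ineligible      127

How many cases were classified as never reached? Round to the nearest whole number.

132

Top = 281 + 29 + 59 + 29 = 398
CON3 = 398 / D = 0.751
D = 398 / 0.751 = 530.0
Rest of base = 398
never reached = 530.0 − 398 ≈ 132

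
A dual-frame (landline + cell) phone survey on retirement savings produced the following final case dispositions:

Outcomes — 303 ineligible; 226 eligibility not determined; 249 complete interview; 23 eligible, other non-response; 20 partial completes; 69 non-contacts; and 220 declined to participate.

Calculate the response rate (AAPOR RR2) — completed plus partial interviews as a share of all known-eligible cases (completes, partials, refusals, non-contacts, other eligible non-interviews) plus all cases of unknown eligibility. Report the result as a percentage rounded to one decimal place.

33.3%

Num → 249 + 20 = 269
Denom → 249 + 20 + 220 + 69 + 23 + 226 = 807
RR2 = 269 / 807 = 0.3333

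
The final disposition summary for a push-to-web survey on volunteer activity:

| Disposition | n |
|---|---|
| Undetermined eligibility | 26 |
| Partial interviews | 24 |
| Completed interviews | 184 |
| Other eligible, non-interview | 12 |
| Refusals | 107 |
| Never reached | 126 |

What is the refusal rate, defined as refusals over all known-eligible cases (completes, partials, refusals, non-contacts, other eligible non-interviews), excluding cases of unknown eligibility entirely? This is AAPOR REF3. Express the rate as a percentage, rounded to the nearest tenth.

23.6%

Num: 107
Denom: 184 + 24 + 107 + 126 + 12 = 453
REF3 = 107 / 453 = 0.2362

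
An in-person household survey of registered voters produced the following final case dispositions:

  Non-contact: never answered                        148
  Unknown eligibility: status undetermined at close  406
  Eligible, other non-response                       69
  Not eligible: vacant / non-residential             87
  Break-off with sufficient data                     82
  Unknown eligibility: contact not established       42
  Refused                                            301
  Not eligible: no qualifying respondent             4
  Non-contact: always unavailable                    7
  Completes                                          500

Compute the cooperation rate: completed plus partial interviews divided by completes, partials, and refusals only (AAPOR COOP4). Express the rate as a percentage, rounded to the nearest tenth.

Non-contacts = 148 + 7 = 155
Unknown eligibility = 42 + 406 = 448
Ineligible = 4 + 87 = 91
Num: 500 + 82 = 582
Denominator: 500 + 82 + 301 = 883
COOP4 = 582 / 883 = 0.6591

65.9%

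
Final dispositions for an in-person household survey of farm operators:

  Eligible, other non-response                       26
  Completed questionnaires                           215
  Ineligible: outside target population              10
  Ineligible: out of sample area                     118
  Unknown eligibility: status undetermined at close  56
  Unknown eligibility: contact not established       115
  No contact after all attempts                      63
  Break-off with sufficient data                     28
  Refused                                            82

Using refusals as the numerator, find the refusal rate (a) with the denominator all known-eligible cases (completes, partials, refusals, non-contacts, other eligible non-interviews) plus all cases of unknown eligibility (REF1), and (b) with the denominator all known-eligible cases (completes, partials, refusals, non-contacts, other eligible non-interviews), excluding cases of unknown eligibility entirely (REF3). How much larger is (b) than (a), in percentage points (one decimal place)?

5.8

Eligibility not determined = 115 + 56 = 171
Out of scope = 10 + 118 = 128
Top: 82
Denom: 215 + 28 + 82 + 63 + 26 + 171 = 585
REF1 = 82 / 585 = 0.1402
Denom: 215 + 28 + 82 + 63 + 26 = 414
REF3 = 82 / 414 = 0.1981
Difference = 19.81 − 14.02 = 5.79 percentage points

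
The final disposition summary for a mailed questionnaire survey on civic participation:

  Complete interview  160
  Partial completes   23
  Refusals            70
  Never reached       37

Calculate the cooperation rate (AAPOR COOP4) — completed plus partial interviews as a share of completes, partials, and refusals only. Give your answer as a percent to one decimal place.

72.3%

Top → 160 + 23 = 183
Denom → 160 + 23 + 70 = 253
COOP4 = 183 / 253 = 0.7233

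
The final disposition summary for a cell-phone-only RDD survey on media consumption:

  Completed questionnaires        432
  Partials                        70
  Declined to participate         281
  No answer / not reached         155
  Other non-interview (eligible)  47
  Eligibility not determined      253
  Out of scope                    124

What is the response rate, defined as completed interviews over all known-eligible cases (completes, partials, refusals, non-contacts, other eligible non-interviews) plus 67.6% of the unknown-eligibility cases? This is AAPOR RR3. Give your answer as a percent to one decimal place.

Num: 432
Determined eligible: 432 + 70 + 281 + 155 + 47 = 985
Estimated eligible among unknowns: 0.6760 × 253 = 171.03
Base: 985 + 171.03 = 1156.03
RR3 = 432 / 1156.03 = 0.3737

37.4%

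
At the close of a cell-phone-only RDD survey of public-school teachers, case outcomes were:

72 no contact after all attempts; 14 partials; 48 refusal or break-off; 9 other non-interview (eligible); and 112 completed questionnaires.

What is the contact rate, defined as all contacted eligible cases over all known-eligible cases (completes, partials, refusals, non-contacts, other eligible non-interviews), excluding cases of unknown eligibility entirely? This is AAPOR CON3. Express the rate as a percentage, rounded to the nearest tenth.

Num: 112 + 14 + 48 + 9 = 183
Denominator: 112 + 14 + 48 + 72 + 9 = 255
CON3 = 183 / 255 = 0.7176

71.8%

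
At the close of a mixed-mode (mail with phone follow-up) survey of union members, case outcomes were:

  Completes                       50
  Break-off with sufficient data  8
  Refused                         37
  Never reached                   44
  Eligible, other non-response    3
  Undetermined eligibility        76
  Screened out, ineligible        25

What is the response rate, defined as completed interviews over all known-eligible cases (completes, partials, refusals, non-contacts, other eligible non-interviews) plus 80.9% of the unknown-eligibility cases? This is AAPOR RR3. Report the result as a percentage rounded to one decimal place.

24.6%

Num = 50
Known eligible = 50 + 8 + 37 + 44 + 3 = 142
Eligible share of unknowns = 0.8090 × 76 = 61.48
Denominator = 142 + 61.48 = 203.48
RR3 = 50 / 203.48 = 0.2457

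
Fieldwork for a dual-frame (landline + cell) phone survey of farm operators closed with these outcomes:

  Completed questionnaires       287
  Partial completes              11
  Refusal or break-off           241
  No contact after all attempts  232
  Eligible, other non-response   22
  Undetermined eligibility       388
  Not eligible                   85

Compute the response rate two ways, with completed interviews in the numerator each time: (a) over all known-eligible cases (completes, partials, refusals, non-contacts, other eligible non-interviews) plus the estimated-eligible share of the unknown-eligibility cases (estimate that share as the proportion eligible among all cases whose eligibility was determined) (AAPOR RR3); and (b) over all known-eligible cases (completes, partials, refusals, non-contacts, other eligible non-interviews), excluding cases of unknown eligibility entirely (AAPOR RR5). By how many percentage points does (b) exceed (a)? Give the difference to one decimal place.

Top = 287
Known eligible = 287 + 11 + 241 + 232 + 22 = 793
e = 793 / (793 + 85) = 793 / 878 = 0.9032
Eligible share of unknowns = 0.9032 × 388 = 350.44
Denom = 793 + 350.44 = 1143.44
RR3 = 287 / 1143.44 = 0.2510
Denom = 287 + 11 + 241 + 232 + 22 = 793
RR5 = 287 / 793 = 0.3619
Difference = 36.19 − 25.10 = 11.09 percentage points

11.1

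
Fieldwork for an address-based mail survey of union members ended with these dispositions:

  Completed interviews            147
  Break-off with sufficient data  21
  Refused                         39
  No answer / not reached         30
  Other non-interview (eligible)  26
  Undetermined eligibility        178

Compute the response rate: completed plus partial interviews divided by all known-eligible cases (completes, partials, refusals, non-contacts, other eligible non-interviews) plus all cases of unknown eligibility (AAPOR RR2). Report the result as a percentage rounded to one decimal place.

38.1%

Numerator: 147 + 21 = 168
Denom: 147 + 21 + 39 + 30 + 26 + 178 = 441
RR2 = 168 / 441 = 0.3810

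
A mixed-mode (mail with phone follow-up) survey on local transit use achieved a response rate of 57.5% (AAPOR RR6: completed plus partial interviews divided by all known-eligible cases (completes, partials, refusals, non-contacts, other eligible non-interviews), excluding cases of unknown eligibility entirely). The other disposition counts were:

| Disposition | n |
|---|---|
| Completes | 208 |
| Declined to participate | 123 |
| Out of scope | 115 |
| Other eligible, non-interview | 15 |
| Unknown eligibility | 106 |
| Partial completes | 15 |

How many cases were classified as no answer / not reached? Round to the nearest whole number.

27

Num → 208 + 15 = 223
RR6 = 223 / D = 0.575
D = 223 / 0.575 = 387.8
Remaining denominator categories sum to 361
no answer / not reached = 387.8 − 361 ≈ 27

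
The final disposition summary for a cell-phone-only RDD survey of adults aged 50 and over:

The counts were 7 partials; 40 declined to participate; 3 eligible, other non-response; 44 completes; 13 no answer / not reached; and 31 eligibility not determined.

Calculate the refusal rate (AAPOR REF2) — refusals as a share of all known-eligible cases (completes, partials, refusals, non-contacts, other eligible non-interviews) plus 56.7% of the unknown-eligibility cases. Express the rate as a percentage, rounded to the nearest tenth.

Top → 40
Determined eligible → 44 + 7 + 40 + 13 + 3 = 107
Estimated eligible among unknowns → 0.5670 × 31 = 17.58
Base → 107 + 17.58 = 124.58
REF2 = 40 / 124.58 = 0.3211

32.1%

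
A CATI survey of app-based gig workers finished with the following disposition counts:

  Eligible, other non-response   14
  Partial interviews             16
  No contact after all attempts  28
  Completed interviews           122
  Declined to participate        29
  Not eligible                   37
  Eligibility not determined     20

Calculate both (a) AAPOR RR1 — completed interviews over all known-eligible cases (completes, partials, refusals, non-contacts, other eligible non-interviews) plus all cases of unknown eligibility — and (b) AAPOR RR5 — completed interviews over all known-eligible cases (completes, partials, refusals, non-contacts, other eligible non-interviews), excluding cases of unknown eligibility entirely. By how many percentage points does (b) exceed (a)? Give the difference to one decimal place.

Top → 122
Base → 122 + 16 + 29 + 28 + 14 + 20 = 229
RR1 = 122 / 229 = 0.5328
Base → 122 + 16 + 29 + 28 + 14 = 209
RR5 = 122 / 209 = 0.5837
Difference = 58.37 − 53.28 = 5.09 percentage points

5.1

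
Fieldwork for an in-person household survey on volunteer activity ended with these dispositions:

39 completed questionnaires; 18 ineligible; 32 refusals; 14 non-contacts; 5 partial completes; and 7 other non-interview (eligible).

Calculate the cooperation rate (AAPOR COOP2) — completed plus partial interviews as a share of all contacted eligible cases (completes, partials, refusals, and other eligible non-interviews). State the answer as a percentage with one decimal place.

Num → 39 + 5 = 44
Denominator → 39 + 5 + 32 + 7 = 83
COOP2 = 44 / 83 = 0.5301

53.0%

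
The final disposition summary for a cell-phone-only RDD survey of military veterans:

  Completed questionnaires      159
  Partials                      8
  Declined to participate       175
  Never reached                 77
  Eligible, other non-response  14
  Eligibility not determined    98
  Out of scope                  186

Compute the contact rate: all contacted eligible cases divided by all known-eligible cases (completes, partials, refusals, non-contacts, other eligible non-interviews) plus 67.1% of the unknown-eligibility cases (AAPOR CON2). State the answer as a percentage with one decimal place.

Top = 159 + 8 + 175 + 14 = 356
Determined eligible = 159 + 8 + 175 + 77 + 14 = 433
Estimated eligible among unknowns = 0.6710 × 98 = 65.76
Denominator = 433 + 65.76 = 498.76
CON2 = 356 / 498.76 = 0.7138

71.4%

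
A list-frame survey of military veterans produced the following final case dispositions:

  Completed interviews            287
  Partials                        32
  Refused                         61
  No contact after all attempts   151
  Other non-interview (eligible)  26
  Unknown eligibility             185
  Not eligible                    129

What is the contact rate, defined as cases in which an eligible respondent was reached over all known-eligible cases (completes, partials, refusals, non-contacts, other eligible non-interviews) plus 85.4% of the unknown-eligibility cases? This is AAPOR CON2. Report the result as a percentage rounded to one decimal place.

Numerator = 287 + 32 + 61 + 26 = 406
Eligible (known) = 287 + 32 + 61 + 151 + 26 = 557
Eligible share of unknowns = 0.8540 × 185 = 157.99
Base = 557 + 157.99 = 714.99
CON2 = 406 / 714.99 = 0.5678

56.8%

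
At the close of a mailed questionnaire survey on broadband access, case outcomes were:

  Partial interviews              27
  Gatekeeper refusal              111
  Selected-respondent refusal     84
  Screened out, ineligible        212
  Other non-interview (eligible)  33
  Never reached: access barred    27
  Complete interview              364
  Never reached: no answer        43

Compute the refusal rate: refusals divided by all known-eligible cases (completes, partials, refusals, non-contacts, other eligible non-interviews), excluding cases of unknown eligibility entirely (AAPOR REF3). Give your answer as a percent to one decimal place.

28.3%

Refusals = 111 + 84 = 195
No contact after all attempts = 43 + 27 = 70
Top → 195
Base → 364 + 27 + 195 + 70 + 33 = 689
REF3 = 195 / 689 = 0.2830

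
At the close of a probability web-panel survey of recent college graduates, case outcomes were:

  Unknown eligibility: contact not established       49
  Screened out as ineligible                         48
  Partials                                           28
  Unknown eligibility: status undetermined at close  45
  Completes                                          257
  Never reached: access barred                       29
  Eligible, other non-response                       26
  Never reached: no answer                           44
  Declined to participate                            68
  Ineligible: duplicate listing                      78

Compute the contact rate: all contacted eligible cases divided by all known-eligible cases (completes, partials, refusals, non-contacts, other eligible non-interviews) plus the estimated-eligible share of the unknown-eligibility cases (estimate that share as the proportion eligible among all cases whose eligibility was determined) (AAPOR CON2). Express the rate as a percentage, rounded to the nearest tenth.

No contact after all attempts = 44 + 29 = 73
Unknown eligibility = 49 + 45 = 94
Not eligible = 48 + 78 = 126
Top: 257 + 28 + 68 + 26 = 379
Eligible (known): 257 + 28 + 68 + 73 + 26 = 452
e = 452 / (452 + 126) = 452 / 578 = 0.7820
Estimated eligible among unknowns: 0.7820 × 94 = 73.51
Base: 452 + 73.51 = 525.51
CON2 = 379 / 525.51 = 0.7212

72.1%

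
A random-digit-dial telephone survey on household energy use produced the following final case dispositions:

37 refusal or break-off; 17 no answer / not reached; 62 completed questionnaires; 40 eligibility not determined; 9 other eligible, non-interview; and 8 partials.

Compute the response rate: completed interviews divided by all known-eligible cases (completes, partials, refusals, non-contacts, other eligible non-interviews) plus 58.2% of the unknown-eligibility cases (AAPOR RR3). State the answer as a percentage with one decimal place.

39.7%

Numerator → 62
Known eligible → 62 + 8 + 37 + 17 + 9 = 133
e × U → 0.5820 × 40 = 23.28
Base → 133 + 23.28 = 156.28
RR3 = 62 / 156.28 = 0.3967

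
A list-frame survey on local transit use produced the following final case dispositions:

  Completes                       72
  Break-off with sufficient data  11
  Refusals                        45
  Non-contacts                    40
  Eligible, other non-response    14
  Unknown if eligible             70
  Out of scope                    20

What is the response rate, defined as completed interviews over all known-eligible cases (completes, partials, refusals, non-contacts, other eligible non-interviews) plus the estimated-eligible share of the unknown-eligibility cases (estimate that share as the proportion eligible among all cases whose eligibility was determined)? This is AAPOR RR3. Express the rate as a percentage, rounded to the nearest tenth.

29.4%

Num → 72
Eligible (known) → 72 + 11 + 45 + 40 + 14 = 182
e = 182 / (182 + 20) = 182 / 202 = 0.9010
Estimated eligible among unknowns → 0.9010 × 70 = 63.07
Denom → 182 + 63.07 = 245.07
RR3 = 72 / 245.07 = 0.2938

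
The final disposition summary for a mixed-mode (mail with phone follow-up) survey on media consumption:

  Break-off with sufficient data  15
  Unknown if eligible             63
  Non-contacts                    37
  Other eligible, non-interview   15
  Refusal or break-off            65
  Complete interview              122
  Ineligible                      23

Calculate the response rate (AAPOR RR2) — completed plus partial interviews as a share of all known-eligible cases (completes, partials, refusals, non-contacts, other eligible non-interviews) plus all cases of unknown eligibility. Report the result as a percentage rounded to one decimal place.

Numerator = 122 + 15 = 137
Denom = 122 + 15 + 65 + 37 + 15 + 63 = 317
RR2 = 137 / 317 = 0.4322

43.2%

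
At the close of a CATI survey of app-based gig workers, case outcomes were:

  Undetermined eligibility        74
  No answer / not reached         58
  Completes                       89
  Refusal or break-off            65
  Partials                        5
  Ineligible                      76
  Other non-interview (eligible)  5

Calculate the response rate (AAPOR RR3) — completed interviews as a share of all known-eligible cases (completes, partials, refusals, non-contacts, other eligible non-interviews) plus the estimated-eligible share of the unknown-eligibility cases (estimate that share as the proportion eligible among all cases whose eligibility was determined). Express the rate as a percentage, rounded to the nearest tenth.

Top = 89
Determined eligible = 89 + 5 + 65 + 58 + 5 = 222
e = 222 / (222 + 76) = 222 / 298 = 0.7450
e × U = 0.7450 × 74 = 55.13
Base = 222 + 55.13 = 277.13
RR3 = 89 / 277.13 = 0.3211

32.1%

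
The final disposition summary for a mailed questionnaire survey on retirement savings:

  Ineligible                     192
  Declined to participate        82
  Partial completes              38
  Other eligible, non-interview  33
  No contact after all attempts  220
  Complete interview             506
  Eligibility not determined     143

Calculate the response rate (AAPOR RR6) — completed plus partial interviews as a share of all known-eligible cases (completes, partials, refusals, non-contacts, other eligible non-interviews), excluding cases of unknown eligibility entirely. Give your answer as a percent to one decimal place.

Numerator: 506 + 38 = 544
Denom: 506 + 38 + 82 + 220 + 33 = 879
RR6 = 544 / 879 = 0.6189

61.9%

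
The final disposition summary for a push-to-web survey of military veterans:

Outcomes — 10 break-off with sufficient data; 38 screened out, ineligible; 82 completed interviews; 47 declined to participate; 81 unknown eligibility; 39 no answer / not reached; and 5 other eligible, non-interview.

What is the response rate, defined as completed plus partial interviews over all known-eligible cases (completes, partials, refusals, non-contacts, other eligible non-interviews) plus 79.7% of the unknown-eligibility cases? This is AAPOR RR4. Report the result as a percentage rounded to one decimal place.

Num: 82 + 10 = 92
Eligible (known): 82 + 10 + 47 + 39 + 5 = 183
Estimated eligible among unknowns: 0.7970 × 81 = 64.56
Denominator: 183 + 64.56 = 247.56
RR4 = 92 / 247.56 = 0.3716

37.2%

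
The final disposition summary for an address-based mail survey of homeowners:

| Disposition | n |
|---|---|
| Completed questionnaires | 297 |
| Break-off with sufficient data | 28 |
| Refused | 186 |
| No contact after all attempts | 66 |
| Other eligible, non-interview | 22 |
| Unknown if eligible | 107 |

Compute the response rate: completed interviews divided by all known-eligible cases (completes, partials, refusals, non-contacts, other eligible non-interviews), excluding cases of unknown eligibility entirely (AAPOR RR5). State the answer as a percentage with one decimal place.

Numerator: 297
Denominator: 297 + 28 + 186 + 66 + 22 = 599
RR5 = 297 / 599 = 0.4958

49.6%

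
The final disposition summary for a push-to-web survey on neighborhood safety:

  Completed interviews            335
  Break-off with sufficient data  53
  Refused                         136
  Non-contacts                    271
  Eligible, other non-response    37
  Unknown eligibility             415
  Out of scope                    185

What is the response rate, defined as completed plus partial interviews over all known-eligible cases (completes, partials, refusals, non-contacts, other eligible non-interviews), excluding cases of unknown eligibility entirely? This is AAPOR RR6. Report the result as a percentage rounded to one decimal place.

46.6%

Numerator → 335 + 53 = 388
Denominator → 335 + 53 + 136 + 271 + 37 = 832
RR6 = 388 / 832 = 0.4663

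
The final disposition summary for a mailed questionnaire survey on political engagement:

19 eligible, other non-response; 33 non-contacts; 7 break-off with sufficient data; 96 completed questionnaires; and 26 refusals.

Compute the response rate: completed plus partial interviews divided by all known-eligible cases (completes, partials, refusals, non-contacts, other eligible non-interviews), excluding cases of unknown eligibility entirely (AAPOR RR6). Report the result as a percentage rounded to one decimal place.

56.9%

Num = 96 + 7 = 103
Denominator = 96 + 7 + 26 + 33 + 19 = 181
RR6 = 103 / 181 = 0.5691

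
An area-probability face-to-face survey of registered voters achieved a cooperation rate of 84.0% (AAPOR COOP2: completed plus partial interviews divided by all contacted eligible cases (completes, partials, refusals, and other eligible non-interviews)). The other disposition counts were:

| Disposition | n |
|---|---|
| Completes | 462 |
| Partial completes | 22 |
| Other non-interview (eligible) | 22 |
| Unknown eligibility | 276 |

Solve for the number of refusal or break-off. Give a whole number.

Numerator: 462 + 22 = 484
COOP2 = 484 / D = 0.840
D = 484 / 0.840 = 576.2
Other denominator terms total 506
refusal or break-off = 576.2 − 506 ≈ 70

70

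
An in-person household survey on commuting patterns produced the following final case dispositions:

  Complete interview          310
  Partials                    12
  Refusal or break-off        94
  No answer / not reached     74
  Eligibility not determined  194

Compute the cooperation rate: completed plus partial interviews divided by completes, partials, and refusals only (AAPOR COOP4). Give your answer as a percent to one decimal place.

Num: 310 + 12 = 322
Denominator: 310 + 12 + 94 = 416
COOP4 = 322 / 416 = 0.7740

77.4%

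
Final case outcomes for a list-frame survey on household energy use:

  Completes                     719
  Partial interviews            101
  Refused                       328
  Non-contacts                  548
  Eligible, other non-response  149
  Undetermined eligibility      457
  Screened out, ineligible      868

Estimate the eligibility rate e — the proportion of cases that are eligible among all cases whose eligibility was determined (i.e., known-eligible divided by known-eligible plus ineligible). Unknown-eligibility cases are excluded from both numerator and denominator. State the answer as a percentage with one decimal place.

68.0%

Determined eligible = 719 + 101 + 328 + 548 + 149 = 1845
e = 1845 / (1845 + 868) = 1845 / 2713 = 0.6801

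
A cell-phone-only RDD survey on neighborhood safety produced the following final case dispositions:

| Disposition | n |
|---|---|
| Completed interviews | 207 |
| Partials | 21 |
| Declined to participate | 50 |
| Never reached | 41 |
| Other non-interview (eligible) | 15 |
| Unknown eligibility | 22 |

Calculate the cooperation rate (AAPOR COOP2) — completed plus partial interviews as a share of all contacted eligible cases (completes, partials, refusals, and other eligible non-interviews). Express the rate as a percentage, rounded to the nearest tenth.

77.8%

Top: 207 + 21 = 228
Base: 207 + 21 + 50 + 15 = 293
COOP2 = 228 / 293 = 0.7782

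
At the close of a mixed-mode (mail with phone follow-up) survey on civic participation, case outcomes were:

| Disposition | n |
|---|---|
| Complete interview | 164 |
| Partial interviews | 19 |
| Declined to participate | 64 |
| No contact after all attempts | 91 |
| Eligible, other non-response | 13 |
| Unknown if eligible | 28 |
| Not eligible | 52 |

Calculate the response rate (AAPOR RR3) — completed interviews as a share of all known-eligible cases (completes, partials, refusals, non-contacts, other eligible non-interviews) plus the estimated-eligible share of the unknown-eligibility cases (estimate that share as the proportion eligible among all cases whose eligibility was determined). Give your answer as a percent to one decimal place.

Top: 164
Eligible (known): 164 + 19 + 64 + 91 + 13 = 351
e = 351 / (351 + 52) = 351 / 403 = 0.8710
Estimated eligible among unknowns: 0.8710 × 28 = 24.39
Denominator: 351 + 24.39 = 375.39
RR3 = 164 / 375.39 = 0.4369

43.7%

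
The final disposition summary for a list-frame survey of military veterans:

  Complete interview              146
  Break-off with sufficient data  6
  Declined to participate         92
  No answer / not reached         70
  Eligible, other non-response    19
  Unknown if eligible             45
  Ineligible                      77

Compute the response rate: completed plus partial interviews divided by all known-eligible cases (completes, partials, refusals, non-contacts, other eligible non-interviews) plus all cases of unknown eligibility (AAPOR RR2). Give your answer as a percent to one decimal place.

40.2%

Top → 146 + 6 = 152
Base → 146 + 6 + 92 + 70 + 19 + 45 = 378
RR2 = 152 / 378 = 0.4021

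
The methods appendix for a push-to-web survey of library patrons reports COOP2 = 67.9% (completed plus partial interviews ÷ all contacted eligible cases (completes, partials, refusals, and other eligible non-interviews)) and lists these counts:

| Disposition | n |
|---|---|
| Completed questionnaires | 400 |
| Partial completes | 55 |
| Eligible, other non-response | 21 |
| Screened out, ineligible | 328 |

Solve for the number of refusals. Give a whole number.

Numerator → 400 + 55 = 455
COOP2 = 455 / D = 0.679
D = 455 / 0.679 = 670.1
Other denominator terms total 476
refusals = 670.1 − 476 ≈ 194

194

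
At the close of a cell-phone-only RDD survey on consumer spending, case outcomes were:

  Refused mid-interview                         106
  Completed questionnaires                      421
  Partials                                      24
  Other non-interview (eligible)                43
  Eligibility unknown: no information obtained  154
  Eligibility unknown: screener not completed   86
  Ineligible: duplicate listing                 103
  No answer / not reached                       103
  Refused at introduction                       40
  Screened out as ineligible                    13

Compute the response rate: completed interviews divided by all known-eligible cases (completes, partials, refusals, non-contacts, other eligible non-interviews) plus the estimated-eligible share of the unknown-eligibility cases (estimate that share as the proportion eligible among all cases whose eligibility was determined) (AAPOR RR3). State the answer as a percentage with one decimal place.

Refusal or break-off = 40 + 106 = 146
Unknown eligibility = 86 + 154 = 240
Not eligible = 13 + 103 = 116
Top = 421
Eligible (known) = 421 + 24 + 146 + 103 + 43 = 737
e = 737 / (737 + 116) = 737 / 853 = 0.8640
e × U = 0.8640 × 240 = 207.36
Base = 737 + 207.36 = 944.36
RR3 = 421 / 944.36 = 0.4458

44.6%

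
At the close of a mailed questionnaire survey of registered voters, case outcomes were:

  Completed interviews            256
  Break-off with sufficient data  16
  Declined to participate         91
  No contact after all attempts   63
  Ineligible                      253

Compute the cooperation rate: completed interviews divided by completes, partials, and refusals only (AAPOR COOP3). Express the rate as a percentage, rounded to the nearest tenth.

Numerator → 256
Denom → 256 + 16 + 91 = 363
COOP3 = 256 / 363 = 0.7052

70.5%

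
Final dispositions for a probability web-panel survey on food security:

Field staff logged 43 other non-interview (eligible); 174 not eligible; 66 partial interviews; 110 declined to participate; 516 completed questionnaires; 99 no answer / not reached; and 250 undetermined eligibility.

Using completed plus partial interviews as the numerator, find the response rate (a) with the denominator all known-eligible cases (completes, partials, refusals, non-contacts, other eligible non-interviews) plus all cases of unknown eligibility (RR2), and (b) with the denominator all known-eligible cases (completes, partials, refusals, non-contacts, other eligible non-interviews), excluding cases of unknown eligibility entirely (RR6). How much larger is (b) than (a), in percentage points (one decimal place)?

Top → 516 + 66 = 582
Base → 516 + 66 + 110 + 99 + 43 + 250 = 1084
RR2 = 582 / 1084 = 0.5369
Base → 516 + 66 + 110 + 99 + 43 = 834
RR6 = 582 / 834 = 0.6978
Difference = 69.78 − 53.69 = 16.09 percentage points

16.1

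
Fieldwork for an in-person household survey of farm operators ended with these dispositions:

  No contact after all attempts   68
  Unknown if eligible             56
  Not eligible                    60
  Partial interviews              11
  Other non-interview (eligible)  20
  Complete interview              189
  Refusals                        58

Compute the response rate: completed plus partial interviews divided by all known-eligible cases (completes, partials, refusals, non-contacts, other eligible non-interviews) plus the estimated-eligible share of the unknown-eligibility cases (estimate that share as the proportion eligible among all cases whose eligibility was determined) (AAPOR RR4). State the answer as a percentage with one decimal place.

50.8%

Numerator: 189 + 11 = 200
Eligible (known): 189 + 11 + 58 + 68 + 20 = 346
e = 346 / (346 + 60) = 346 / 406 = 0.8522
Estimated eligible among unknowns: 0.8522 × 56 = 47.72
Denominator: 346 + 47.72 = 393.72
RR4 = 200 / 393.72 = 0.5080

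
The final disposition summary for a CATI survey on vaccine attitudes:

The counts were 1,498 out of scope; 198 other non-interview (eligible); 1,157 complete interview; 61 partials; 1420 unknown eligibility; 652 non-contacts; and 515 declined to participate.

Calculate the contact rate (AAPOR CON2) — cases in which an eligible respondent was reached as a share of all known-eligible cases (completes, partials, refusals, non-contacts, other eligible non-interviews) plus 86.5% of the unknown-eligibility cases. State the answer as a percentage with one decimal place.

50.7%

Num → 1157 + 61 + 515 + 198 = 1931
Eligible (known) → 1157 + 61 + 515 + 652 + 198 = 2583
e × U → 0.8650 × 1420 = 1228.30
Denominator → 2583 + 1228.30 = 3811.30
CON2 = 1931 / 3811.30 = 0.5067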